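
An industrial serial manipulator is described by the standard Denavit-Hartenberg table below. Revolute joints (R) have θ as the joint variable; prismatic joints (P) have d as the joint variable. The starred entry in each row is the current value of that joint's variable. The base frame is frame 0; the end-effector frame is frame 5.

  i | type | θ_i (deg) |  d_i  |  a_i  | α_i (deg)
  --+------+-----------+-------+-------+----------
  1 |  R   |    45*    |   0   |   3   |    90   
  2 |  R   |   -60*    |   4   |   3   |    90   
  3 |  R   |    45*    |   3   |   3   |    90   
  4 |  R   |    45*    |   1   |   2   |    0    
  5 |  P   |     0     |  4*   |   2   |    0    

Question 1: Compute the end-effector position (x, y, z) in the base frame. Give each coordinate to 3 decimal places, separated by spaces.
5.563 -0.923 -12.143

after link 1: o_1 = (2.1213, 2.1213, 0.0000)
after link 2: o_2 = (6.0104, 0.3536, -2.5981)
after link 3: o_3 = (6.4233, -2.2336, -5.9352)
after link 4: o_4 = (6.3679, -2.7031, -8.1207)
after link 5: o_5 = (5.5626, -0.9227, -12.1433)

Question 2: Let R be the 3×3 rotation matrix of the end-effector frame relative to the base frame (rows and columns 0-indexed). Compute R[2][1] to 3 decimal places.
0.079

End-effector y-axis (col 1 of R) = (-0.9633,-0.2562,0.0795)
R[2][1] = 0.0795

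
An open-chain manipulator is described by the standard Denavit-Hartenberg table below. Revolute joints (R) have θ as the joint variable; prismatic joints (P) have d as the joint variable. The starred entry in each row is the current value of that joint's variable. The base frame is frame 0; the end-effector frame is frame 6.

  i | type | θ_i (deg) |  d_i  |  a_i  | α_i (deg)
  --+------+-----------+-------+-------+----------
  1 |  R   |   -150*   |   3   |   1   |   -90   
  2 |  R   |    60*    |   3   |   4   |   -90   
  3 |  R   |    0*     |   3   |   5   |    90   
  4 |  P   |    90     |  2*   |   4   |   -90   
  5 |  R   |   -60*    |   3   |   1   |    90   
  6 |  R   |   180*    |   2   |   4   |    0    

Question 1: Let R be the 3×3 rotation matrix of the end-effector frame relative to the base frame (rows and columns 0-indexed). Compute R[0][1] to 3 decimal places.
End-effector y-axis (col 1 of R) = (-0.4330,-0.2500,-0.8660)
R[0][1] = -0.4330

-0.433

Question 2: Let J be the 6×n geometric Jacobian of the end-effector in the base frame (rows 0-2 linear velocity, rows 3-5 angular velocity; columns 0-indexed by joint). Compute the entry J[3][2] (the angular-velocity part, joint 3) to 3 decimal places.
axis z_2 = (0.7500,0.4330,-0.5000); lever o_n−o_2 = (2.1609,0.7835,-3.6160)
cross product → J_v[:, 2] = (-1.1740,1.6316,-0.3481)
J_ω[:, 2] = z_2
entry J[3][2] = 0.7500

0.750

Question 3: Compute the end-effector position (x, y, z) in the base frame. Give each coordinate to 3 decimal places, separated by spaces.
after link 1: o_1 = (-0.8660, -0.5000, 3.0000)
after link 2: o_2 = (-1.0981, -4.0981, -0.4641)
after link 3: o_3 = (-1.0131, -4.0490, -6.2942)
after link 4: o_4 = (2.9869, -4.0490, -8.2942)
after link 5: o_5 = (5.0939, -3.8325, -5.9462)
after link 6: o_6 = (1.0628, -3.3146, -4.0801)

1.063 -3.315 -4.080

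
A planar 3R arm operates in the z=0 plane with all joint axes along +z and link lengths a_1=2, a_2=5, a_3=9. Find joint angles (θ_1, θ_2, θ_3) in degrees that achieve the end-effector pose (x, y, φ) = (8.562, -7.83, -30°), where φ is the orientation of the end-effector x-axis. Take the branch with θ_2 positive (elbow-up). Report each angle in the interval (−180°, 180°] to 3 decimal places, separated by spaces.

149.989 150.006 30.005

wrist centre = target − a_3·(cos φ, sin φ) = (0.7678, -3.3300)
cos θ_2 = (11.6784−2²−5²)/(2·2·5) = -0.8661; θ_2 = 150.0064° (elbow-up)
β = atan2(-3.3300,0.7678) = -77.0167°; ψ = atan2(2.4995,-2.3304) = 132.9947°
θ_1 = β − ψ = -210.0114°
θ_3 = φ − θ_1 − θ_2 = 30.0050° (wrapped to (-180°,180°])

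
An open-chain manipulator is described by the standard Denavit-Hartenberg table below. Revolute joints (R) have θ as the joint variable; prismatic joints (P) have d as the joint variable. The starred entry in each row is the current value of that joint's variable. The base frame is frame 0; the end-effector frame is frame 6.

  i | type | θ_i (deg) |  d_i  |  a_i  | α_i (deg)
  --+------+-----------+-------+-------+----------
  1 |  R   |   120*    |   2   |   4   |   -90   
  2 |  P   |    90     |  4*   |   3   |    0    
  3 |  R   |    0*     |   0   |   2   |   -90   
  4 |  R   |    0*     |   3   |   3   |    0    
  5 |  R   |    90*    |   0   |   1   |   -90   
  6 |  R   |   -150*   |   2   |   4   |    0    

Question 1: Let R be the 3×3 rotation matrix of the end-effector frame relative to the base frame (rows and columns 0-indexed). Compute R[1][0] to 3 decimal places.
-0.866

End-effector x-axis (col 0 of R) = (-0.5000,-0.8660,0.0000)
R[1][0] = -0.8660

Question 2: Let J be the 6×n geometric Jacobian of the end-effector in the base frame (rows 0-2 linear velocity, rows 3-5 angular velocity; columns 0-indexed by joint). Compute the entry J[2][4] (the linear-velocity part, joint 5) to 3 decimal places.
-2.464

axis z_4 = (0.5000,-0.8660,-0.0000); lever o_n−o_4 = (-1.1340,-2.9641,2.0000)
cross product → J_v[:, 4] = (-1.7321,-1.0000,-2.4641)
J_ω[:, 4] = z_4
entry J[2][4] = -2.4641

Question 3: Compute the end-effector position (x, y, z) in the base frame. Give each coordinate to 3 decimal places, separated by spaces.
after link 1: o_1 = (-2.0000, 3.4641, 2.0000)
after link 2: o_2 = (-5.4641, 1.4641, -1.0000)
after link 3: o_3 = (-5.4641, 1.4641, -3.0000)
after link 4: o_4 = (-3.9641, -1.1340, -6.0000)
after link 5: o_5 = (-3.0981, -0.6340, -6.0000)
after link 6: o_6 = (-5.0981, -4.0981, -4.0000)

-5.098 -4.098 -4.000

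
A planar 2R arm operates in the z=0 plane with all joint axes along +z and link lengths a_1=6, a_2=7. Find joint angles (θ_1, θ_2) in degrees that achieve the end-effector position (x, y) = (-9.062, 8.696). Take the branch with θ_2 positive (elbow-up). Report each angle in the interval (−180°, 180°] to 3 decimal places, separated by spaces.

cos θ_2 = (157.7403−6²−7²)/(2·6·7) = 0.8660; θ_2 = 30.0080° (elbow-up)
β = atan2(8.6960,-9.0620) = 136.1807°; ψ = atan2(3.5008,12.0617) = 16.1851°
θ_1 = β − ψ = 119.9956°

119.996 30.008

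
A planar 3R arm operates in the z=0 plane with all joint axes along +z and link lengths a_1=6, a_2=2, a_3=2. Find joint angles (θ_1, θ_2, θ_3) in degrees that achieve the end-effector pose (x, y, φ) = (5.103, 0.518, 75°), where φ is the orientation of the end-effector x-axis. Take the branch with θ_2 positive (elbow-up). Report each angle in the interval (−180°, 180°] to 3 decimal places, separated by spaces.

wrist centre = target − a_3·(cos φ, sin φ) = (4.5854, -1.4139)
cos θ_2 = (23.0245−6²−2²)/(2·6·2) = -0.7073; θ_2 = 135.0166° (elbow-up)
β = atan2(-1.4139,4.5854) = -17.1366°; ψ = atan2(1.4138,4.5854) = 17.1360°
θ_1 = β − ψ = -34.2727°
θ_3 = φ − θ_1 − θ_2 = -25.7439° (wrapped to (-180°,180°])

-34.273 135.017 -25.744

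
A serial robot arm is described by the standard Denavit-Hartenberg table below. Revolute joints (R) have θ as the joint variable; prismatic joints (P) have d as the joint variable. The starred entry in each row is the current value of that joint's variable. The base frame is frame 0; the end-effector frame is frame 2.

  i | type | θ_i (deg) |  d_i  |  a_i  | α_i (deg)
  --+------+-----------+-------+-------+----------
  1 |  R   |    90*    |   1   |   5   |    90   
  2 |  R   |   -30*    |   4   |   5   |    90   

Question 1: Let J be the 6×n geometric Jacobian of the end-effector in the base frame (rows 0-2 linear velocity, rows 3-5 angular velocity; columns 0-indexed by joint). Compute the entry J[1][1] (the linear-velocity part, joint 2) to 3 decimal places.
2.500

axis z_1 = (1.0000,-0.0000,0.0000); lever o_n−o_1 = (4.0000,4.3301,-2.5000)
cross product → J_v[:, 1] = (-0.0000,2.5000,4.3301)
J_ω[:, 1] = z_1
entry J[1][1] = 2.5000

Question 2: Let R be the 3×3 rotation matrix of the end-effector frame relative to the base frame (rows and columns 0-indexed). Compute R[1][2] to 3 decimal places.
End-effector z-axis (col 2 of R) = (0.0000,-0.5000,-0.8660)
R[1][2] = -0.5000

-0.500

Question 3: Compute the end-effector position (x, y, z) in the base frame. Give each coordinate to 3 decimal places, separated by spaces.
4.000 9.330 -1.500

after link 1: o_1 = (0.0000, 5.0000, 1.0000)
after link 2: o_2 = (4.0000, 9.3301, -1.5000)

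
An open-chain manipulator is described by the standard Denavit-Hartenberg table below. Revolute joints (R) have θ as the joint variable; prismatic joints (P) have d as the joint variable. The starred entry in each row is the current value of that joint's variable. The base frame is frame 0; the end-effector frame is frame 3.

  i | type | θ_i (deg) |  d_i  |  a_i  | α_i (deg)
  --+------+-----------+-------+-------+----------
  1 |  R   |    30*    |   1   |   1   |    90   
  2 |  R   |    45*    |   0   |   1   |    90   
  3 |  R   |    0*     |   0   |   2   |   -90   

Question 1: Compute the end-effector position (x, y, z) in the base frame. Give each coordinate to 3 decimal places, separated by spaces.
after link 1: o_1 = (0.8660, 0.5000, 1.0000)
after link 2: o_2 = (1.4784, 0.8536, 1.7071)
after link 3: o_3 = (2.7031, 1.5607, 3.1213)

2.703 1.561 3.121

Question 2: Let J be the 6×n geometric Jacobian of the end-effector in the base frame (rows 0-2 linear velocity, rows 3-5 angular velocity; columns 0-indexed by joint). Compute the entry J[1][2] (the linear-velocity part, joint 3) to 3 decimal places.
axis z_2 = (0.6124,0.3536,-0.7071); lever o_n−o_2 = (1.2247,0.7071,1.4142)
cross product → J_v[:, 2] = (1.0000,-1.7321,0.0000)
J_ω[:, 2] = z_2
entry J[1][2] = -1.7321

-1.732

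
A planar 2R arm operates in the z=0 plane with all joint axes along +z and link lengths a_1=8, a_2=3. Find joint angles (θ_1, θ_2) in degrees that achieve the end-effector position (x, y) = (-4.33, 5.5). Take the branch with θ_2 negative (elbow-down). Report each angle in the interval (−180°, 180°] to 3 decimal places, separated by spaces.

cos θ_2 = (48.9989−8²−3²)/(2·8·3) = -0.5000; θ_2 = -120.0015° (elbow-down)
β = atan2(5.5000,-4.3300) = 128.2124°; ψ = atan2(-2.5980,6.4999) = -21.7867°
θ_1 = β − ψ = 149.9991°

149.999 -120.002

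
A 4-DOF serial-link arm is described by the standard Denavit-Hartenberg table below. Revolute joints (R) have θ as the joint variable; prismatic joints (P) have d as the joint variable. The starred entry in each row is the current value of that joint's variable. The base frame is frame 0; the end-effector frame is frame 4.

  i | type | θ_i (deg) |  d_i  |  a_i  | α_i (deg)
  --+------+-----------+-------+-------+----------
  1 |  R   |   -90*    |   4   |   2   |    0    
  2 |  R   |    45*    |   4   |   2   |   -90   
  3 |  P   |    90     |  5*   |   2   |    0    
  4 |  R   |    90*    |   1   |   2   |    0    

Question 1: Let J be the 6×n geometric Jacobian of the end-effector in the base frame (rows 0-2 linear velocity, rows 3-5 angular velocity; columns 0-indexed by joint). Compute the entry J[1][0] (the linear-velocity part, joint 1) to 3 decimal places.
axis z_0 = ẑ; lever o_n−o_0 = (4.2426,2.2426,6.0000)
cross product → J_v[:, 0] = (-2.2426,4.2426,0.0000)
J_ω[:, 0] = z_0
entry J[1][0] = 4.2426

4.243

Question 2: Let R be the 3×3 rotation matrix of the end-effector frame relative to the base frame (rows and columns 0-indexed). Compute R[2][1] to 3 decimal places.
1.000

End-effector y-axis (col 1 of R) = (-0.0000,0.0000,1.0000)
R[2][1] = 1.0000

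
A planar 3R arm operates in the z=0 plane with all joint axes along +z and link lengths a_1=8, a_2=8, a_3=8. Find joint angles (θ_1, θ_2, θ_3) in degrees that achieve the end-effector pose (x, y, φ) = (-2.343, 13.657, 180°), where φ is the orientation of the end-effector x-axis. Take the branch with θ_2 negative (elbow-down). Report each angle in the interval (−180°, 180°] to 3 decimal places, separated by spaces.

89.998 -44.996 134.999

wrist centre = target − a_3·(cos φ, sin φ) = (5.6570, 13.6570)
cos θ_2 = (218.5153−8²−8²)/(2·8·8) = 0.7072; θ_2 = -44.9964° (elbow-down)
β = atan2(13.6570,5.6570) = 67.4997°; ψ = atan2(-5.6565,13.6572) = -22.4982°
θ_1 = β − ψ = 89.9979°
θ_3 = φ − θ_1 − θ_2 = 134.9985° (wrapped to (-180°,180°])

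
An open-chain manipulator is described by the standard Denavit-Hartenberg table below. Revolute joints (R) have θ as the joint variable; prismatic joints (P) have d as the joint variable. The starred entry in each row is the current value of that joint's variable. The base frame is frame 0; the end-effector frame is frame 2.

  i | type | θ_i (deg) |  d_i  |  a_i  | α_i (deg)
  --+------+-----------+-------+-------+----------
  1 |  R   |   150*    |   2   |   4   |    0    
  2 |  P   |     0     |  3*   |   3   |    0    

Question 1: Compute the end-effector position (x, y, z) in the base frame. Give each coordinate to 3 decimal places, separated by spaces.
after link 1: o_1 = (-3.4641, 2.0000, 2.0000)
after link 2: o_2 = (-6.0622, 3.5000, 5.0000)

-6.062 3.500 5.000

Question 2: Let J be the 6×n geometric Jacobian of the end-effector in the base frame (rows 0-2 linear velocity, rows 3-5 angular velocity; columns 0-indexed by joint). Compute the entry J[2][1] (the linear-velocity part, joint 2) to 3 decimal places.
prismatic axis z_1 = (0.0000,0.0000,1.0000)
J_v[:, 1] = z_1; J_ω[:, 1] = (0,0,0)
entry J[2][1] = 1.0000

1.000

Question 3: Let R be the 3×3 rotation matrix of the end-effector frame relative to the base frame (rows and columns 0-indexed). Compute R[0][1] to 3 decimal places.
End-effector y-axis (col 1 of R) = (-0.5000,-0.8660,0.0000)
R[0][1] = -0.5000

-0.500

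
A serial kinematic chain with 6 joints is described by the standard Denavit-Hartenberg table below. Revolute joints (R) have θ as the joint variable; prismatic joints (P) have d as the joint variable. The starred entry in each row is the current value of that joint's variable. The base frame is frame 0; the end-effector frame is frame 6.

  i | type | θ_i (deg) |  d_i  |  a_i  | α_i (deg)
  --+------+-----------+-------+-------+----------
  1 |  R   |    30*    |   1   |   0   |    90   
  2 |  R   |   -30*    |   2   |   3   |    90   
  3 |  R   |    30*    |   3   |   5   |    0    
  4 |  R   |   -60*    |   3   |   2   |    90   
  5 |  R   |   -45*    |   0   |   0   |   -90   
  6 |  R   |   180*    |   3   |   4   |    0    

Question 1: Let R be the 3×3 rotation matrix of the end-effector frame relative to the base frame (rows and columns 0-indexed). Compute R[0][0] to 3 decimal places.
End-effector x-axis (col 0 of R) = (-0.5887,-0.7481,-0.3062)
R[0][0] = -0.5887

-0.589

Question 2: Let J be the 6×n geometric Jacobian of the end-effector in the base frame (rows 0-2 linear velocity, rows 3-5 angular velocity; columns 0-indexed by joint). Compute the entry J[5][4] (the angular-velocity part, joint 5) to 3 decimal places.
axis z_4 = (-0.8080,0.5335,0.2500); lever o_n−o_4 = (-2.4258,-1.8088,-3.9804)
cross product → J_v[:, 4] = (-1.6713,-3.8227,2.7557)
J_ω[:, 4] = z_4
entry J[5][4] = 0.2500

0.250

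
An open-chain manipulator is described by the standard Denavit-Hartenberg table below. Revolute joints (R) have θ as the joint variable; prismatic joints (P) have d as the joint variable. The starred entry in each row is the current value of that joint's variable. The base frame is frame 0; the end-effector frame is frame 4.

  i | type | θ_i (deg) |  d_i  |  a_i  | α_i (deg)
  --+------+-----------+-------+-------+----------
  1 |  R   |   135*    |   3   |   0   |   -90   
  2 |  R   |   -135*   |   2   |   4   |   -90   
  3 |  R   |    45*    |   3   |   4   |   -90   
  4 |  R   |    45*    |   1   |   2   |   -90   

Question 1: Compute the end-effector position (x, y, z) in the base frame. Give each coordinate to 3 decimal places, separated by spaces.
after link 1: o_1 = (0.0000, 0.0000, 3.0000)
after link 2: o_2 = (0.5858, -3.4142, 5.8284)
after link 3: o_3 = (2.5000, -1.3284, 9.9497)
after link 4: o_4 = (4.5607, -0.9749, 9.1569)

4.561 -0.975 9.157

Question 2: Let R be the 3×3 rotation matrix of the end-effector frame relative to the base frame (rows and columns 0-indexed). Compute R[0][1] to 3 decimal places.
End-effector y-axis (col 1 of R) = (-0.1464,-0.8536,0.5000)
R[0][1] = -0.1464

-0.146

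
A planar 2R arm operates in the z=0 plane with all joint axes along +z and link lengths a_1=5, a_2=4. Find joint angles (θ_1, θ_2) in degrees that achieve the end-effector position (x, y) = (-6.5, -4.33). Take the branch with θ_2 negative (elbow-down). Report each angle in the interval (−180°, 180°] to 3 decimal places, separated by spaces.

cos θ_2 = (60.9989−5²−4²)/(2·5·4) = 0.5000; θ_2 = -60.0018° (elbow-down)
β = atan2(-4.3300,-6.5000) = -146.3303°; ψ = atan2(-3.4642,6.9999) = -26.3303°
θ_1 = β − ψ = -120.0000°

-120.000 -60.002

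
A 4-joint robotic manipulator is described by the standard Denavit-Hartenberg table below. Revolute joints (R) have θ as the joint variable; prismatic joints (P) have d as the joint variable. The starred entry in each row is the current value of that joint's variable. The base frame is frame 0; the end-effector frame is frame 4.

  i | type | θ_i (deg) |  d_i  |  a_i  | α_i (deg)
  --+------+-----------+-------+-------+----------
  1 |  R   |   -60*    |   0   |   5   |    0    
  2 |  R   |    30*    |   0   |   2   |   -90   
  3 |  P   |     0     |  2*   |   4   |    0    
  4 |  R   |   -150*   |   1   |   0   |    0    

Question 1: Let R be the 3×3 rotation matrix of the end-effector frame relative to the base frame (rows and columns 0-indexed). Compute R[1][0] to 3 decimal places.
End-effector x-axis (col 0 of R) = (-0.7500,0.4330,0.5000)
R[1][0] = 0.4330

0.433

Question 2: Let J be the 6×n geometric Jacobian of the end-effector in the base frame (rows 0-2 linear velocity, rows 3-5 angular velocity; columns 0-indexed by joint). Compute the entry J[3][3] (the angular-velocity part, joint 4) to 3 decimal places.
axis z_3 = (0.5000,0.8660,0.0000); lever o_n−o_3 = (0.5000,0.8660,0.0000)
cross product → J_v[:, 3] = (0.0000,0.0000,-0.0000)
J_ω[:, 3] = z_3
entry J[3][3] = 0.5000

0.500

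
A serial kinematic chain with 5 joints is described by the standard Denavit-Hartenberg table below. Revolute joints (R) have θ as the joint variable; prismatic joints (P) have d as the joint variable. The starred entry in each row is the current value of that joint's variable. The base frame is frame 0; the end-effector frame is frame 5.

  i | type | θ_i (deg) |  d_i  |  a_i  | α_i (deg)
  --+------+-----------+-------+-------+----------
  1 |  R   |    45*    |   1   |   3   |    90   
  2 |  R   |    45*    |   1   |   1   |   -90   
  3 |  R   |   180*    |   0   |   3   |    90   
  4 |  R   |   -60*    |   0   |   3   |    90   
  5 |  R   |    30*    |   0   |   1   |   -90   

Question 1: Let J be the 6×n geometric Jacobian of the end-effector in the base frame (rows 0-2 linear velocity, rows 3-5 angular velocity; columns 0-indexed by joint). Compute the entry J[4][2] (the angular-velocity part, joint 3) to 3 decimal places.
-0.500

axis z_2 = (-0.5000,-0.5000,0.7071); lever o_n−o_2 = (-1.1460,-0.4389,-5.8556)
cross product → J_v[:, 2] = (3.2382,-3.7382,-0.3536)
J_ω[:, 2] = z_2
entry J[4][2] = -0.5000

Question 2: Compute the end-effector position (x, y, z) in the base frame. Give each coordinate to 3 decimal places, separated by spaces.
2.182 1.475 -4.149

after link 1: o_1 = (2.1213, 2.1213, 1.0000)
after link 2: o_2 = (3.3284, 1.9142, 1.7071)
after link 3: o_3 = (1.8284, 0.4142, -0.4142)
after link 4: o_4 = (2.3775, 0.9633, -3.3120)
after link 5: o_5 = (2.1824, 1.4753, -4.1485)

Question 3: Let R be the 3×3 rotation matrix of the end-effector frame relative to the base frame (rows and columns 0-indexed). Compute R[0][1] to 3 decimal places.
End-effector y-axis (col 1 of R) = (-0.6830,-0.6830,-0.2588)
R[0][1] = -0.6830

-0.683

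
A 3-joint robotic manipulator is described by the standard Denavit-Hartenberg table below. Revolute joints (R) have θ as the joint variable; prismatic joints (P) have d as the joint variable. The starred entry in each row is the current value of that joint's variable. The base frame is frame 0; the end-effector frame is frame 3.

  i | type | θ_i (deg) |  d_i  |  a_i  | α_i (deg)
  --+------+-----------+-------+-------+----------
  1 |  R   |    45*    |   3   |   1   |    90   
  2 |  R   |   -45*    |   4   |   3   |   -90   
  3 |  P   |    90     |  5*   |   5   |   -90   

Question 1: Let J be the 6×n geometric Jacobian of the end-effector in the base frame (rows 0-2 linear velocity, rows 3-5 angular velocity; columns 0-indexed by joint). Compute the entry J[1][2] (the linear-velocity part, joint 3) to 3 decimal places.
prismatic axis z_2 = (0.5000,0.5000,0.7071)
J_v[:, 2] = z_2; J_ω[:, 2] = (0,0,0)
entry J[1][2] = 0.5000

0.500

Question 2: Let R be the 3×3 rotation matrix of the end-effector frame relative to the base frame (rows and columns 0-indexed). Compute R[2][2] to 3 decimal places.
End-effector z-axis (col 2 of R) = (-0.5000,-0.5000,0.7071)
R[2][2] = 0.7071

0.707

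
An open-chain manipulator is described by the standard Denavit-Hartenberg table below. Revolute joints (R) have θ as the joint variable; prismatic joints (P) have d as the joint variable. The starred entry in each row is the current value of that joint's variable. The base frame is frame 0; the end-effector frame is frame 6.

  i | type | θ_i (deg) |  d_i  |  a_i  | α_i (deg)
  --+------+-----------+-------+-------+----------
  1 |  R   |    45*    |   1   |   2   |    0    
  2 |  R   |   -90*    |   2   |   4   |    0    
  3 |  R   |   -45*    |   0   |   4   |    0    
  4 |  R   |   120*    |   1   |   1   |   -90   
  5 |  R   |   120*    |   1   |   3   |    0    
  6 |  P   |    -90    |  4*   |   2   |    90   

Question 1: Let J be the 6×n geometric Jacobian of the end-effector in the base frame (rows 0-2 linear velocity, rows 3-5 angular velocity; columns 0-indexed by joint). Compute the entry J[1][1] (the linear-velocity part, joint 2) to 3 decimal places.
1.395

axis z_1 = (0.0000,0.0000,1.0000); lever o_n−o_1 = (1.3954,-1.8823,-0.5981)
cross product → J_v[:, 1] = (1.8823,1.3954,-0.0000)
J_ω[:, 1] = z_1
entry J[1][1] = 1.3954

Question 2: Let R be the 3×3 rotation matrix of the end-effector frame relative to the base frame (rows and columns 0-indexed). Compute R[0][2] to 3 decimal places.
0.433

End-effector z-axis (col 2 of R) = (0.4330,0.2500,0.8660)
R[0][2] = 0.4330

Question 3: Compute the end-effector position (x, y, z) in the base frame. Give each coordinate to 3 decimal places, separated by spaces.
after link 1: o_1 = (1.4142, 1.4142, 1.0000)
after link 2: o_2 = (4.2426, -1.4142, 3.0000)
after link 3: o_3 = (4.2426, -5.4142, 3.0000)
after link 4: o_4 = (5.1087, -4.9142, 4.0000)
after link 5: o_5 = (3.3096, -4.7982, 1.4019)
after link 6: o_6 = (2.8096, -0.4681, 0.4019)

2.810 -0.468 0.402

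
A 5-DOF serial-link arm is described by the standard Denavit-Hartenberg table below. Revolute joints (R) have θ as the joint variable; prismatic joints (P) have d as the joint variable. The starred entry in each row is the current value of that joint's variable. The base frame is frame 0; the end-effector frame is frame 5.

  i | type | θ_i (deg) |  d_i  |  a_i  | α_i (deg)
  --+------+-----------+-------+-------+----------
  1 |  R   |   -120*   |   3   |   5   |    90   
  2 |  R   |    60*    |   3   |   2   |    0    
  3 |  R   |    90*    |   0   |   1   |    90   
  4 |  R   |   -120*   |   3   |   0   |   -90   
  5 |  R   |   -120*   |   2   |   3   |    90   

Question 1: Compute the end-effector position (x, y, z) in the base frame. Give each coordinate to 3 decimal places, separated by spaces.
after link 1: o_1 = (-2.5000, -4.3301, 3.0000)
after link 2: o_2 = (-5.5981, -3.6962, 4.7321)
after link 3: o_3 = (-5.1651, -2.9462, 5.2321)
after link 4: o_4 = (-5.9151, -4.2452, 7.8301)
after link 5: o_5 = (-5.7488, -3.3591, 11.3212)

-5.749 -3.359 11.321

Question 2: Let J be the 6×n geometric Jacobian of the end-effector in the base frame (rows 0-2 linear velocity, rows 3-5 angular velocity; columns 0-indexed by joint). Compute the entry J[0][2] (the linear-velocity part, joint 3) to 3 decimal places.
3.295

axis z_2 = (-0.8660,0.5000,0.0000); lever o_n−o_2 = (-0.1507,0.3370,6.5891)
cross product → J_v[:, 2] = (3.2946,5.7063,-0.2165)
J_ω[:, 2] = z_2
entry J[0][2] = 3.2946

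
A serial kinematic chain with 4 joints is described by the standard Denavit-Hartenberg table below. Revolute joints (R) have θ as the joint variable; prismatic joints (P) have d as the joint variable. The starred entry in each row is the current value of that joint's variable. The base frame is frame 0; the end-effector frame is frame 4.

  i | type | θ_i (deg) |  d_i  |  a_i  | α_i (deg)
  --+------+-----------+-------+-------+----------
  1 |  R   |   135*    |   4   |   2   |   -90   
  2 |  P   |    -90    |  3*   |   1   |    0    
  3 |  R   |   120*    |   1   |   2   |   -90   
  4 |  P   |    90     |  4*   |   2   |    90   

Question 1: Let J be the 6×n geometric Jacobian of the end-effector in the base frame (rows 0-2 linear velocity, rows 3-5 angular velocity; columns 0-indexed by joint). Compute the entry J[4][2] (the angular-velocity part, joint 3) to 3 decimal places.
axis z_2 = (-0.7071,-0.7071,0.0000); lever o_n−o_2 = (0.8966,0.5176,-4.4641)
cross product → J_v[:, 2] = (3.1566,-3.1566,0.2679)
J_ω[:, 2] = z_2
entry J[4][2] = -0.7071

-0.707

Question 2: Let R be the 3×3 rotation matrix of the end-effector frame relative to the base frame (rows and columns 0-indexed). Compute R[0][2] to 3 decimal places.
-0.612

End-effector z-axis (col 2 of R) = (-0.6124,0.6124,-0.5000)
R[0][2] = -0.6124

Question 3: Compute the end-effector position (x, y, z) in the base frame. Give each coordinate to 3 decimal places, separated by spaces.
-2.639 -0.189 0.536

after link 1: o_1 = (-1.4142, 1.4142, 4.0000)
after link 2: o_2 = (-3.5355, -0.7071, 5.0000)
after link 3: o_3 = (-5.4674, -0.1895, 4.0000)
after link 4: o_4 = (-2.6390, -0.1895, 0.5359)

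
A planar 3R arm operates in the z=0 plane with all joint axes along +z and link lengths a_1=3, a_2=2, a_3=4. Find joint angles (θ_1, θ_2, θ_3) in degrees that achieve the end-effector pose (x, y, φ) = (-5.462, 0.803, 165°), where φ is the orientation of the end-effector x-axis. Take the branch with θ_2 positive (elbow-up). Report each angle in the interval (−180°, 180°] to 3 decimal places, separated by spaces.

wrist centre = target − a_3·(cos φ, sin φ) = (-1.5983, -0.2323)
cos θ_2 = (2.6085−3²−2²)/(2·3·2) = -0.8660; θ_2 = 149.9923° (elbow-up)
β = atan2(-0.2323,-1.5983) = -171.7312°; ψ = atan2(1.0002,1.2681) = 38.2655°
θ_1 = β − ψ = -209.9968°
θ_3 = φ − θ_1 − θ_2 = -134.9955° (wrapped to (-180°,180°])

150.003 149.992 -134.996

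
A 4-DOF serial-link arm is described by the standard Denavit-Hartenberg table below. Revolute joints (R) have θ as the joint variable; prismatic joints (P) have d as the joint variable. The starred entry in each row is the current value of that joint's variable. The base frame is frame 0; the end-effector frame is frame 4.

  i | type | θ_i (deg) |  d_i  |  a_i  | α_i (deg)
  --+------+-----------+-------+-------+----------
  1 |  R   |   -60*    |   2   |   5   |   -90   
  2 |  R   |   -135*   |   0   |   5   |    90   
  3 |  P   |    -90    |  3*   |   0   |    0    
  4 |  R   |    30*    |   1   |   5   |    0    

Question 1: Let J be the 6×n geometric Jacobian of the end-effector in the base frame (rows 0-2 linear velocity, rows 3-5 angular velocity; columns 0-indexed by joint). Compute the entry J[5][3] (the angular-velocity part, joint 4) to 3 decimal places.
-0.707

axis z_3 = (-0.3536,0.6124,-0.7071); lever o_n−o_3 = (-4.9874,-0.0218,1.0607)
cross product → J_v[:, 3] = (0.6341,3.9017,3.0619)
J_ω[:, 3] = z_3
entry J[5][3] = -0.7071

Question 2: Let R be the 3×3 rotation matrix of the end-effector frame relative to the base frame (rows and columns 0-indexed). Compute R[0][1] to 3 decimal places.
0.127

End-effector y-axis (col 1 of R) = (0.1268,0.7803,0.6124)
R[0][1] = 0.1268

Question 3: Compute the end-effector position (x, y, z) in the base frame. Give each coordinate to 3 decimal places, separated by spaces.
after link 1: o_1 = (2.5000, -4.3301, 2.0000)
after link 2: o_2 = (0.7322, -1.2683, 5.5355)
after link 3: o_3 = (-0.3284, 0.5689, 3.4142)
after link 4: o_4 = (-5.3159, 0.5471, 4.4749)

-5.316 0.547 4.475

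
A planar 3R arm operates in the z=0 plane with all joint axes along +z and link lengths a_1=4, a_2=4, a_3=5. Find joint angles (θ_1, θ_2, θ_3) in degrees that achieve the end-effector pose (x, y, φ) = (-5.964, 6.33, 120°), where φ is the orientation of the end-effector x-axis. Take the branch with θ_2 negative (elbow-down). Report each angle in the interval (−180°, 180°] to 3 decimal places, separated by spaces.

wrist centre = target − a_3·(cos φ, sin φ) = (-3.4640, 1.9999)
cos θ_2 = (15.9988−4²−4²)/(2·4·4) = -0.5000; θ_2 = -120.0025° (elbow-down)
β = atan2(1.9999,-3.4640) = 150.0008°; ψ = atan2(-3.4640,1.9998) = -60.0013°
θ_1 = β − ψ = 210.0021°
θ_3 = φ − θ_1 − θ_2 = 30.0004° (wrapped to (-180°,180°])

-149.998 -120.003 30.000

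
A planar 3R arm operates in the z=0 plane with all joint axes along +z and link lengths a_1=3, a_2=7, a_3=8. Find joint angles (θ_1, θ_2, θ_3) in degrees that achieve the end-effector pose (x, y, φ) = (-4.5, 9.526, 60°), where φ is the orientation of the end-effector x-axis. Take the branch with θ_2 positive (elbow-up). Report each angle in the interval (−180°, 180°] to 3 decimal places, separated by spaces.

wrist centre = target − a_3·(cos φ, sin φ) = (-8.5000, 2.5978)
cos θ_2 = (78.9985−3²−7²)/(2·3·7) = 0.5000; θ_2 = 60.0023° (elbow-up)
β = atan2(2.5978,-8.5000) = 163.0056°; ψ = atan2(6.0623,6.4998) = 43.0056°
θ_1 = β − ψ = 120.0000°
θ_3 = φ − θ_1 − θ_2 = -120.0023° (wrapped to (-180°,180°])

120.000 60.002 -120.002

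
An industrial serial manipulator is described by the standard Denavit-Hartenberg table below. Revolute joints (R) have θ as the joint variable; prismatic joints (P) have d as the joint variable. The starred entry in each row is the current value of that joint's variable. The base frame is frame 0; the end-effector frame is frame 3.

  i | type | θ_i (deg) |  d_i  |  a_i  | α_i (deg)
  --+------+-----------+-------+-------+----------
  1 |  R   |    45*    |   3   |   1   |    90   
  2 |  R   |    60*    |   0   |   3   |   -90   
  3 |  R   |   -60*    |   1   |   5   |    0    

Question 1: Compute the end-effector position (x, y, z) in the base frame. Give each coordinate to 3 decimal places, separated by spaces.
after link 1: o_1 = (0.7071, 0.7071, 3.0000)
after link 2: o_2 = (1.7678, 1.7678, 5.5981)
after link 3: o_3 = (5.1011, -1.0226, 8.2631)

5.101 -1.023 8.263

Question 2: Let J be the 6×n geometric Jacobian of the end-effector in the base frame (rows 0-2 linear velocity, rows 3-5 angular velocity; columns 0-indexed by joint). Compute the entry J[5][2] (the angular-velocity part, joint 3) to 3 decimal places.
axis z_2 = (-0.6124,-0.6124,0.5000); lever o_n−o_2 = (3.3334,-2.7904,2.6651)
cross product → J_v[:, 2] = (-0.2368,3.2987,3.7500)
J_ω[:, 2] = z_2
entry J[5][2] = 0.5000

0.500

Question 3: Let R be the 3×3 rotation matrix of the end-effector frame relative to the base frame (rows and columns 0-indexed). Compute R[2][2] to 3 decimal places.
0.500

End-effector z-axis (col 2 of R) = (-0.6124,-0.6124,0.5000)
R[2][2] = 0.5000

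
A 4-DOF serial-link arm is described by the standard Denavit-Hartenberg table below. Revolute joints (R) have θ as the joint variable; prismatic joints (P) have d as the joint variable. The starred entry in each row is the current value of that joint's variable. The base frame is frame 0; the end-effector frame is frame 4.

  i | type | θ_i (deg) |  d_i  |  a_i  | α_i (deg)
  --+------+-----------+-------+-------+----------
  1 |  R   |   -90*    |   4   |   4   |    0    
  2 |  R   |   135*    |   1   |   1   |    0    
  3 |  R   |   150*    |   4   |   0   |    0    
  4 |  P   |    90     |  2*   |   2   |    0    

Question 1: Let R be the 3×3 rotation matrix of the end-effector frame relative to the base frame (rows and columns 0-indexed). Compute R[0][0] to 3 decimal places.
0.259

End-effector x-axis (col 0 of R) = (0.2588,-0.9659,0.0000)
R[0][0] = 0.2588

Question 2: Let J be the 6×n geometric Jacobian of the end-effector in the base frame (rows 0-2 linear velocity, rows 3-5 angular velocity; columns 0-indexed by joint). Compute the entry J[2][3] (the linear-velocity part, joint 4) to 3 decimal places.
1.000

prismatic axis z_3 = (0.0000,0.0000,1.0000)
J_v[:, 3] = z_3; J_ω[:, 3] = (0,0,0)
entry J[2][3] = 1.0000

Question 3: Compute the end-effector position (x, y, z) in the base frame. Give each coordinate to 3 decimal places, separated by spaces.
1.225 -5.225 11.000

after link 1: o_1 = (0.0000, -4.0000, 4.0000)
after link 2: o_2 = (0.7071, -3.2929, 5.0000)
after link 3: o_3 = (0.7071, -3.2929, 9.0000)
after link 4: o_4 = (1.2247, -5.2247, 11.0000)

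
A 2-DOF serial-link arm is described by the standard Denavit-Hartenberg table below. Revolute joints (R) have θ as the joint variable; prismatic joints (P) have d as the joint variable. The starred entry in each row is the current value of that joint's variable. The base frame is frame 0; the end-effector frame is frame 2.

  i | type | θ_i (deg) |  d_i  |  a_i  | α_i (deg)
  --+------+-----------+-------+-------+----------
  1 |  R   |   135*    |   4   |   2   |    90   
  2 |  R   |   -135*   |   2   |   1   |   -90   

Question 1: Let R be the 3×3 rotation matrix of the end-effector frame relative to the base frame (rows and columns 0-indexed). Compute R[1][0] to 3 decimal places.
-0.500

End-effector x-axis (col 0 of R) = (0.5000,-0.5000,-0.7071)
R[1][0] = -0.5000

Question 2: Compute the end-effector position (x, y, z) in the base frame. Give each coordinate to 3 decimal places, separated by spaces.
after link 1: o_1 = (-1.4142, 1.4142, 4.0000)
after link 2: o_2 = (0.5000, 2.3284, 3.2929)

0.500 2.328 3.293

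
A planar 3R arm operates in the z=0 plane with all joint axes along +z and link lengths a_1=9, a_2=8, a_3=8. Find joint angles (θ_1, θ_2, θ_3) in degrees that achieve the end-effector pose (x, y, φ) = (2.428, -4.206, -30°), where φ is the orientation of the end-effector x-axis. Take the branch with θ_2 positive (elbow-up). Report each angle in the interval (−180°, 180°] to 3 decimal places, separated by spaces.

120.003 149.998 59.999

wrist centre = target − a_3·(cos φ, sin φ) = (-4.5002, -0.2060)
cos θ_2 = (20.2943−9²−8²)/(2·9·8) = -0.8660; θ_2 = 149.9985° (elbow-up)
β = atan2(-0.2060,-4.5002) = -177.3791°; ψ = atan2(4.0002,2.0719) = 62.6180°
θ_1 = β − ψ = -239.9971°
θ_3 = φ − θ_1 − θ_2 = 59.9986° (wrapped to (-180°,180°])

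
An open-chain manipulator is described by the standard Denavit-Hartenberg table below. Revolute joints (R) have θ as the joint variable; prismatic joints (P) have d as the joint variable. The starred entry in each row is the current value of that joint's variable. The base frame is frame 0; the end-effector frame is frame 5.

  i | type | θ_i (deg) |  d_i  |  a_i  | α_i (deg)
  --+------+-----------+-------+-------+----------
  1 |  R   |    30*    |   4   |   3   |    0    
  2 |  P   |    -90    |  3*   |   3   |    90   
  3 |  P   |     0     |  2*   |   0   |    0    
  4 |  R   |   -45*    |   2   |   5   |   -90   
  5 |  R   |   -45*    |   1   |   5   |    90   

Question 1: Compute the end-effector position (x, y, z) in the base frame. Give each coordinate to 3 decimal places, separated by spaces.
after link 1: o_1 = (2.5981, 1.5000, 4.0000)
after link 2: o_2 = (4.0981, -1.0981, 7.0000)
after link 3: o_3 = (2.3660, -2.0981, 7.0000)
after link 4: o_4 = (2.4017, -6.1599, 3.4645)
after link 5: o_5 = (0.9434, -10.7051, 1.6716)

0.943 -10.705 1.672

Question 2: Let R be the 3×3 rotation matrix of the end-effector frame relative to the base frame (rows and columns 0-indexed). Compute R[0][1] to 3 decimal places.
0.354

End-effector y-axis (col 1 of R) = (0.3536,-0.6124,0.7071)
R[0][1] = 0.3536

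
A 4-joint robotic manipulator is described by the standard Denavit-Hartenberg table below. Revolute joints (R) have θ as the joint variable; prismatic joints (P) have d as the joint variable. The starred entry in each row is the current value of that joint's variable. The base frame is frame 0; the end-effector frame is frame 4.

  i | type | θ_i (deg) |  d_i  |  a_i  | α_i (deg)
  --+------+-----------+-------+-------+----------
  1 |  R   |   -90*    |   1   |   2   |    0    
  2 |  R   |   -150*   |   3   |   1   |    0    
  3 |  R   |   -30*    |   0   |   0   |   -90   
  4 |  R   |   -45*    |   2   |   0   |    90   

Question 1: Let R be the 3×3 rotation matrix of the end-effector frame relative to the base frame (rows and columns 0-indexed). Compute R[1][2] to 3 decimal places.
End-effector z-axis (col 2 of R) = (0.0000,-0.7071,0.7071)
R[1][2] = -0.7071

-0.707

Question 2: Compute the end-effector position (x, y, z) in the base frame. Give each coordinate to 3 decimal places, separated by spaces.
after link 1: o_1 = (0.0000, -2.0000, 1.0000)
after link 2: o_2 = (-0.5000, -1.1340, 4.0000)
after link 3: o_3 = (-0.5000, -1.1340, 4.0000)
after link 4: o_4 = (-2.5000, -1.1340, 4.0000)

-2.500 -1.134 4.000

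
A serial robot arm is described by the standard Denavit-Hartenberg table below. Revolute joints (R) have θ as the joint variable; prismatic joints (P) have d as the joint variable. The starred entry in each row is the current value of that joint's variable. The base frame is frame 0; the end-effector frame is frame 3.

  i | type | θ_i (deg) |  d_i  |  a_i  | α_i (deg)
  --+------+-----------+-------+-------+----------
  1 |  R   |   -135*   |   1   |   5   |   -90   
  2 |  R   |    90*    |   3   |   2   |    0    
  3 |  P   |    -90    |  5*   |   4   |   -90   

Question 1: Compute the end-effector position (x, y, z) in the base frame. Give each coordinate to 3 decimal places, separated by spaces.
after link 1: o_1 = (-3.5355, -3.5355, 1.0000)
after link 2: o_2 = (-1.4142, -5.6569, -1.0000)
after link 3: o_3 = (-0.7071, -12.0208, -1.0000)

-0.707 -12.021 -1.000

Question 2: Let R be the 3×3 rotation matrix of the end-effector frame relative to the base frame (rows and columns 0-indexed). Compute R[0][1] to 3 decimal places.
-0.707

End-effector y-axis (col 1 of R) = (-0.7071,0.7071,-0.0000)
R[0][1] = -0.7071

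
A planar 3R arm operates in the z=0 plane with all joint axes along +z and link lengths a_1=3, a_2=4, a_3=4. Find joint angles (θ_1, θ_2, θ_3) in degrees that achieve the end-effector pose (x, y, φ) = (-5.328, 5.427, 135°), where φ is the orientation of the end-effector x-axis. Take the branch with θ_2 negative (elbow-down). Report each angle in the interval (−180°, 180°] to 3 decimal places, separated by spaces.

wrist centre = target − a_3·(cos φ, sin φ) = (-2.4996, 2.5986)
cos θ_2 = (13.0004−3²−4²)/(2·3·4) = -0.5000; θ_2 = -119.9988° (elbow-down)
β = atan2(2.5986,-2.4996) = 133.8875°; ψ = atan2(-3.4641,1.0001) = -73.8969°
θ_1 = β − ψ = 207.7845°
θ_3 = φ − θ_1 − θ_2 = 47.2143° (wrapped to (-180°,180°])

-152.216 -119.999 47.214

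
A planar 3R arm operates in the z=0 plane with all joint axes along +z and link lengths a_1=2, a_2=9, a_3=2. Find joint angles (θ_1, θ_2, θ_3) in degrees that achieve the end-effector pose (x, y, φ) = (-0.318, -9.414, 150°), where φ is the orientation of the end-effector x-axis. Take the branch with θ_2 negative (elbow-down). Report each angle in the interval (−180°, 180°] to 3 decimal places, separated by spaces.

wrist centre = target − a_3·(cos φ, sin φ) = (1.4141, -10.4140)
cos θ_2 = (110.4509−2²−9²)/(2·2·9) = 0.7070; θ_2 = -45.0110° (elbow-down)
β = atan2(-10.4140,1.4141) = -82.2675°; ψ = atan2(-6.3652,8.3627) = -37.2761°
θ_1 = β − ψ = -44.9913°
θ_3 = φ − θ_1 − θ_2 = -119.9976° (wrapped to (-180°,180°])

-44.991 -45.011 -119.998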